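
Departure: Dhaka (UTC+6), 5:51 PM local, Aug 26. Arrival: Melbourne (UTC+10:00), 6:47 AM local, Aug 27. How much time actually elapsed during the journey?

8 hours 56 minutes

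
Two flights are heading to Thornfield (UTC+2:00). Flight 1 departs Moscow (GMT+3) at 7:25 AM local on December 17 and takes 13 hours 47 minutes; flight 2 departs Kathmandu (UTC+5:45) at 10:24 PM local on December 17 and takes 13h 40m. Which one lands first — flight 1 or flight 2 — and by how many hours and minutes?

Flight 1 in UTC: 7:25 AM − 3:00 = 4:25 AM on Dec 17.
+13 hours 47 minutes → arrive 6:12 PM UTC on Dec 17.
Flight 2 in UTC: 10:24 PM − 5:45 = 4:39 PM on Dec 17.
+13 hours and 40 minutes → arrive 6:19 AM UTC on Dec 18.
Flight 1 lands earlier by 12 hours 7 minutes.

the first, by 12 hours 7 minutes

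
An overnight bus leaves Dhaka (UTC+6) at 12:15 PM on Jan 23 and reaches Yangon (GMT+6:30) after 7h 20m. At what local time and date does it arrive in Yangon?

Convert departure to UTC: 12:15 PM − 6:00 = 6:15 AM UTC on Jan 23.
Add 7 hours and 20 minutes travel time → 1:35 PM UTC.
Yangon is UTC+6:30, so local arrival = 1:35 PM + 6:30 = 8:05 PM on Jan 23.

8:05 PM on Jan 23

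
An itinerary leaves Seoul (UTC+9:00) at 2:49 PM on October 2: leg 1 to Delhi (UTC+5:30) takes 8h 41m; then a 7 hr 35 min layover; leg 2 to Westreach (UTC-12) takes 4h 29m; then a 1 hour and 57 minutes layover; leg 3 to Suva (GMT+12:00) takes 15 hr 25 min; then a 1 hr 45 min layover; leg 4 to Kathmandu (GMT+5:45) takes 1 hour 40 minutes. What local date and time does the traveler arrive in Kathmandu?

5:06 AM on October 4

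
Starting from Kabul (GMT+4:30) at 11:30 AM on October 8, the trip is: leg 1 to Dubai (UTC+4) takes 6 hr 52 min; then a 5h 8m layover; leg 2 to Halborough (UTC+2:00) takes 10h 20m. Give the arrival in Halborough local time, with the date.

7:20 AM on October 9

Convert departure to UTC: 11:30 AM − 4:30 = 7:00 AM UTC on Oct 8.
Add 6 hours and 52 minutes leg 1 → 1:52 PM UTC.
Add 5 hours 8 minutes layover in Dubai → 7:00 PM UTC.
Add 10 hours 20 minutes leg 2 → 5:20 AM UTC (Oct 9).
Halborough is UTC+2:00, so local arrival = 5:20 AM + 2:00 = 7:20 AM on Oct 9.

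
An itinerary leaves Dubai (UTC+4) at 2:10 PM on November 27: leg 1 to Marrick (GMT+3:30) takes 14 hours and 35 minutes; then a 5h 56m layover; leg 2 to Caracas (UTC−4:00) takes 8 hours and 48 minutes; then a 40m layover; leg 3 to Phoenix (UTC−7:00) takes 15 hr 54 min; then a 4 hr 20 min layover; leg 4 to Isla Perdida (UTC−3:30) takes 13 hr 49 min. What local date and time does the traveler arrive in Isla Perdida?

Convert departure to UTC: 2:10 PM − 4:00 = 10:10 AM UTC on Nov 27.
Add 14 hours 35 minutes leg 1 → 12:45 AM UTC (Nov 28).
Add 5 hours 56 minutes layover in Marrick → 6:41 AM UTC.
Add 8 hours and 48 minutes leg 2 → 3:29 PM UTC.
Add 40 minutes layover in Caracas → 4:09 PM UTC.
Add 15 hours and 54 minutes leg 3 → 8:03 AM UTC (Nov 29).
Add 4 hours and 20 minutes layover in Phoenix → 12:23 PM UTC.
Add 13 hours 49 minutes leg 4 → 2:12 AM UTC (Nov 30).
Isla Perdida is UTC−3:30, so local arrival = 2:12 AM − 3:30 = 10:42 PM on Nov 29.

10:42 PM on Nov 29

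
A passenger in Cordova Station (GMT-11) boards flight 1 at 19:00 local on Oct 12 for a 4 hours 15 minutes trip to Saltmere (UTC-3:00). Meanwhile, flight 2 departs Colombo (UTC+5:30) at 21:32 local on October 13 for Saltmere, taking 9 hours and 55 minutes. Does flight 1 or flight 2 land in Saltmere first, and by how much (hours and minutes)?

Flight 1 in UTC: 19:00 + 11:00 = 06:00 on Oct 13.
+4 hours and 15 minutes → arrive 10:15 UTC on Oct 13.
Flight 2 in UTC: 21:32 − 5:30 = 16:02 on Oct 13.
+9 hours 55 minutes → arrive 01:57 UTC on Oct 14.
Flight 1 lands earlier by 15 hours 42 minutes.

the first, by 15 hours 42 minutes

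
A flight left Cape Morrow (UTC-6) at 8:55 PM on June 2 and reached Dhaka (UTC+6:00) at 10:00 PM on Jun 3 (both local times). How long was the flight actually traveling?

13 hours 5 minutes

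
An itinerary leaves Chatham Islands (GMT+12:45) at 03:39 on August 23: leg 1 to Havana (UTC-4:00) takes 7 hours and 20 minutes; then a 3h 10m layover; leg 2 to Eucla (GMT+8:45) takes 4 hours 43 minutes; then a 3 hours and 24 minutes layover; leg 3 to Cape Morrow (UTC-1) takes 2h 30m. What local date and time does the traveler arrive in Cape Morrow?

11:01 on Aug 23

Convert departure to UTC: 03:39 − 12:45 = 14:54 UTC on Aug 22.
Add 7 hours 20 minutes leg 1 → 22:14 UTC.
Add 3 hours 10 minutes layover in Havana → 01:24 UTC (Aug 23).
Add 4 hours and 43 minutes leg 2 → 06:07 UTC.
Add 3 hours 24 minutes layover in Eucla → 09:31 UTC.
Add 2 hours and 30 minutes leg 3 → 12:01 UTC.
Cape Morrow is UTC−1:00, so local arrival = 12:01 − 1:00 = 11:01 on Aug 23.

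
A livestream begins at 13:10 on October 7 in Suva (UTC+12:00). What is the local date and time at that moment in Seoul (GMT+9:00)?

Seoul is 3:00 behind Suva.
Shift by the zone difference: 13:10 − 3:00 = 10:10 on Oct 7 in Seoul.

10:10 on October 7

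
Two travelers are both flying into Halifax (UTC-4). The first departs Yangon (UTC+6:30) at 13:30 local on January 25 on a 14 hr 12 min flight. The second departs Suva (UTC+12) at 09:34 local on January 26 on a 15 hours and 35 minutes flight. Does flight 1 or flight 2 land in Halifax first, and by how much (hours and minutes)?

the first, by 15 hours 57 minutes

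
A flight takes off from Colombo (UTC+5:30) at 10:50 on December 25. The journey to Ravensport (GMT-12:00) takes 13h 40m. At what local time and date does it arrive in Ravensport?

Ravensport is 17:30 behind Colombo.
After 13 hours and 40 minutes it is 00:30 (Dec 26) in Colombo.
Shift by the zone difference: 00:30 − 17:30 = 07:00 on Dec 25 in Ravensport.

07:00 on Dec 25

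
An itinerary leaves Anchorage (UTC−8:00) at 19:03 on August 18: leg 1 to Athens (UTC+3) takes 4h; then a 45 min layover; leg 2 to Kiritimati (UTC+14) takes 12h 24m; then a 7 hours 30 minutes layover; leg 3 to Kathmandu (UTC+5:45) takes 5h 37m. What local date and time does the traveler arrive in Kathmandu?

Convert departure to UTC: 19:03 + 8:00 = 03:03 UTC on Aug 19.
Add 4 hours leg 1 → 07:03 UTC.
Add 45 minutes layover in Athens → 07:48 UTC.
Add 12 hours 24 minutes leg 2 → 20:12 UTC.
Add 7 hours and 30 minutes layover in Kiritimati → 03:42 UTC (Aug 20).
Add 5 hours 37 minutes leg 3 → 09:19 UTC.
Kathmandu is UTC+5:45, so local arrival = 09:19 + 5:45 = 15:04 on Aug 20.

15:04 on August 20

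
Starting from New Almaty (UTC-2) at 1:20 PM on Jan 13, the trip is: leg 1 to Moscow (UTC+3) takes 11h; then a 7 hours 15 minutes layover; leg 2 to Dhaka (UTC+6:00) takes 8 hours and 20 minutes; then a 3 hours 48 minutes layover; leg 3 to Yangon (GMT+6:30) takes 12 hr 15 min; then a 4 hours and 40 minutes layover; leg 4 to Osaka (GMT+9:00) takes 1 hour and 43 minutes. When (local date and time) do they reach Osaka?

1:21 AM on January 16

Convert departure to UTC: 1:20 PM + 2:00 = 3:20 PM UTC on Jan 13.
Add 11 hours leg 1 → 2:20 AM UTC (Jan 14).
Add 7 hours and 15 minutes layover in Moscow → 9:35 AM UTC.
Add 8 hours and 20 minutes leg 2 → 5:55 PM UTC.
Add 3 hours 48 minutes layover in Dhaka → 9:43 PM UTC.
Add 12 hours 15 minutes leg 3 → 9:58 AM UTC (Jan 15).
Add 4 hours and 40 minutes layover in Yangon → 2:38 PM UTC.
Add 1 hour 43 minutes leg 4 → 4:21 PM UTC.
Osaka is UTC+9:00, so local arrival = 4:21 PM + 9:00 = 1:21 AM on Jan 16.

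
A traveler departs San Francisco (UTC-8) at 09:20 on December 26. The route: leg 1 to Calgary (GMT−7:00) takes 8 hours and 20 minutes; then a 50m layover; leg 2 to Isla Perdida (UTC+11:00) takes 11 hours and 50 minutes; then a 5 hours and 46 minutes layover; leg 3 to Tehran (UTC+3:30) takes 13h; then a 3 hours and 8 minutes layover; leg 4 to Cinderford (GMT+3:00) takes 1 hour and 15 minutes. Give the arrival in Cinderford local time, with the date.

Convert departure to UTC: 09:20 + 8:00 = 17:20 UTC on Dec 26.
Add 8 hours 20 minutes leg 1 → 01:40 UTC (Dec 27).
Add 50 minutes layover in Calgary → 02:30 UTC.
Add 11 hours 50 minutes leg 2 → 14:20 UTC.
Add 5 hours 46 minutes layover in Isla Perdida → 20:06 UTC.
Add 13 hours leg 3 → 09:06 UTC (Dec 28).
Add 3 hours 8 minutes layover in Tehran → 12:14 UTC.
Add 1 hour 15 minutes leg 4 → 13:29 UTC.
Cinderford is UTC+3:00, so local arrival = 13:29 + 3:00 = 16:29 on Dec 28.

16:29 on December 28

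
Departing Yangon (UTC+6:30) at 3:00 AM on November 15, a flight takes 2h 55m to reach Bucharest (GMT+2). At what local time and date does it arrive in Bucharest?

Convert departure to UTC: 3:00 AM − 6:30 = 8:30 PM UTC on Nov 14.
Add 2 hours 55 minutes travel time → 11:25 PM UTC.
Bucharest is UTC+2:00, so local arrival = 11:25 PM + 2:00 = 1:25 AM on Nov 15.

1:25 AM on November 15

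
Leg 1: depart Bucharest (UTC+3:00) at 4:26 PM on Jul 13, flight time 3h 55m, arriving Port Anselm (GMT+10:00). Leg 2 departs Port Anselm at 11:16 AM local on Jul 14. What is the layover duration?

7 hours 55 minutes

Convert departure to UTC: 4:26 PM − 3:00 = 1:26 PM UTC on Jul 13.
Add 3 hours and 55 minutes flight time → 5:21 PM UTC.
Port Anselm is UTC+10:00, so local arrival = 5:21 PM + 10:00 = 3:21 AM on Jul 14.
Layover = 11:16 AM − 3:21 AM = 7 hours 55 minutes.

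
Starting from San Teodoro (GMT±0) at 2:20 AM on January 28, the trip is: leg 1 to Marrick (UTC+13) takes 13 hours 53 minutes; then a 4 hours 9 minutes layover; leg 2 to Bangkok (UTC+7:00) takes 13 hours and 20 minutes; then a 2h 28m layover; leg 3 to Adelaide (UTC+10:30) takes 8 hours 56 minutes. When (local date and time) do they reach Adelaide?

San Teodoro is at UTC+0, so departure is already 2:20 AM UTC on Jan 28.
Add 13 hours and 53 minutes leg 1 → 4:13 PM UTC.
Add 4 hours and 9 minutes layover in Marrick → 8:22 PM UTC.
Add 13 hours and 20 minutes leg 2 → 9:42 AM UTC (Jan 29).
Add 2 hours 28 minutes layover in Bangkok → 12:10 PM UTC.
Add 8 hours and 56 minutes leg 3 → 9:06 PM UTC.
Adelaide is UTC+10:30, so local arrival = 9:06 PM + 10:30 = 7:36 AM on Jan 30.

7:36 AM on January 30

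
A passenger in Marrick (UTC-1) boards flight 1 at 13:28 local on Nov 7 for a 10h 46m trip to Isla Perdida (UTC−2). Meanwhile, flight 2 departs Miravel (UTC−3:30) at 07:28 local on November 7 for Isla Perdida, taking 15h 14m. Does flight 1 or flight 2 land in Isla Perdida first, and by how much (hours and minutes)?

the first, by 58 minutes

Flight 1 in UTC: 13:28 + 1:00 = 14:28 on Nov 7.
+10 hours 46 minutes → arrive 01:14 UTC on Nov 8.
Flight 2 in UTC: 07:28 + 3:30 = 10:58 on Nov 7.
+15 hours and 14 minutes → arrive 02:12 UTC on Nov 8.
Flight 1 lands earlier by 58 minutes.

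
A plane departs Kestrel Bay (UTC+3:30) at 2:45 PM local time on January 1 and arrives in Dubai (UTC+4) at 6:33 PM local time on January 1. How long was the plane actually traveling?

3 hours 18 minutes

Dubai is 0:30 ahead of Kestrel Bay.
Clock-face elapsed time (ignoring zones) is 3 hours 48 minutes.
Actual elapsed = 3 hours 48 minutes − 0:30 = 3 hours 18 minutes.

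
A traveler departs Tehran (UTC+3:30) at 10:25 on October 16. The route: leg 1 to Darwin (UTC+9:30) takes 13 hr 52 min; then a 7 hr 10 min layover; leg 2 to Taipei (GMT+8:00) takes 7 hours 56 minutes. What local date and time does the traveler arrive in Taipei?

19:53 on October 17

Convert departure to UTC: 10:25 − 3:30 = 06:55 UTC on Oct 16.
Add 13 hours 52 minutes leg 1 → 20:47 UTC.
Add 7 hours 10 minutes layover in Darwin → 03:57 UTC (Oct 17).
Add 7 hours 56 minutes leg 2 → 11:53 UTC.
Taipei is UTC+8:00, so local arrival = 11:53 + 8:00 = 19:53 on Oct 17.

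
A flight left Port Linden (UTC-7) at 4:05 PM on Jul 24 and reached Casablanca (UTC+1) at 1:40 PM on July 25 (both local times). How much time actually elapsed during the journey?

13 hours 35 minutes

Departure in UTC: 4:05 PM + 7:00 = 11:05 PM on Jul 24.
Arrival in UTC: 1:40 PM − 1:00 = 12:40 PM on Jul 25.
Elapsed = 12:40 PM − 11:05 PM (+1 day) = 13 hours 35 minutes.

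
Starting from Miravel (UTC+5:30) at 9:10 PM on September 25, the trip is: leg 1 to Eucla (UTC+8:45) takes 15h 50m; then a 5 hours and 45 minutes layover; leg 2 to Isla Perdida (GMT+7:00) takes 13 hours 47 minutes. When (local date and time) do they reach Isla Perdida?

10:02 AM on Sep 27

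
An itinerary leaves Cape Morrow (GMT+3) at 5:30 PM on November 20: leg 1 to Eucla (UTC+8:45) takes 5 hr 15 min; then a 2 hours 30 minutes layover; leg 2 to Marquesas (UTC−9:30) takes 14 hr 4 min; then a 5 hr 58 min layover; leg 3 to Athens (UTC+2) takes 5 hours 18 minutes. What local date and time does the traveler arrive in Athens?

1:35 AM on November 22

Convert departure to UTC: 5:30 PM − 3:00 = 2:30 PM UTC on Nov 20.
Add 5 hours 15 minutes leg 1 → 7:45 PM UTC.
Add 2 hours and 30 minutes layover in Eucla → 10:15 PM UTC.
Add 14 hours 4 minutes leg 2 → 12:19 PM UTC (Nov 21).
Add 5 hours 58 minutes layover in Marquesas → 6:17 PM UTC.
Add 5 hours and 18 minutes leg 3 → 11:35 PM UTC.
Athens is UTC+2:00, so local arrival = 11:35 PM + 2:00 = 1:35 AM on Nov 22.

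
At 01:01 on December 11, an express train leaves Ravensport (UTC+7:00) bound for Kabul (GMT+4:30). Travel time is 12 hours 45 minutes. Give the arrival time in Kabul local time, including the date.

11:16 on December 11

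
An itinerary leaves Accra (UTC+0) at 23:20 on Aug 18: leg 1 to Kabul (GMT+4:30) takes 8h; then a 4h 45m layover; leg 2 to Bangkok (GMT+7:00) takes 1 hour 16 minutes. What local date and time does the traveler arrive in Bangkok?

Accra is at UTC+0, so departure is already 23:20 UTC on Aug 18.
Add 8 hours leg 1 → 07:20 UTC (Aug 19).
Add 4 hours and 45 minutes layover in Kabul → 12:05 UTC.
Add 1 hour and 16 minutes leg 2 → 13:21 UTC.
Bangkok is UTC+7:00, so local arrival = 13:21 + 7:00 = 20:21 on Aug 19.

20:21 on Aug 19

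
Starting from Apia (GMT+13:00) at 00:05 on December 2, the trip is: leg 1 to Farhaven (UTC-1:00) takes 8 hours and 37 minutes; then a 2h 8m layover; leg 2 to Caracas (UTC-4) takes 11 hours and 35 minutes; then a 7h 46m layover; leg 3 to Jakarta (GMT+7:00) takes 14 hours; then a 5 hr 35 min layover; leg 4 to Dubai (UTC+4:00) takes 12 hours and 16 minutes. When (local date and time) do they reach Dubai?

Convert departure to UTC: 00:05 − 13:00 = 11:05 UTC on Dec 1.
Add 8 hours and 37 minutes leg 1 → 19:42 UTC.
Add 2 hours and 8 minutes layover in Farhaven → 21:50 UTC.
Add 11 hours 35 minutes leg 2 → 09:25 UTC (Dec 2).
Add 7 hours and 46 minutes layover in Caracas → 17:11 UTC.
Add 14 hours leg 3 → 07:11 UTC (Dec 3).
Add 5 hours 35 minutes layover in Jakarta → 12:46 UTC.
Add 12 hours and 16 minutes leg 4 → 01:02 UTC (Dec 4).
Dubai is UTC+4:00, so local arrival = 01:02 + 4:00 = 05:02 on Dec 4.

05:02 on Dec 4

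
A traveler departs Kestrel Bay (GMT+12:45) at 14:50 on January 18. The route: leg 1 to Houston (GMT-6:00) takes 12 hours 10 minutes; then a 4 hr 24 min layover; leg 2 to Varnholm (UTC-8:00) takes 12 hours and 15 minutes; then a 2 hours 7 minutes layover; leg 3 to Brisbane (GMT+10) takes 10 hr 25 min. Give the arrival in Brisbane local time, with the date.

05:26 on Jan 20

Convert departure to UTC: 14:50 − 12:45 = 02:05 UTC on Jan 18.
Add 12 hours 10 minutes leg 1 → 14:15 UTC.
Add 4 hours 24 minutes layover in Houston → 18:39 UTC.
Add 12 hours and 15 minutes leg 2 → 06:54 UTC (Jan 19).
Add 2 hours and 7 minutes layover in Varnholm → 09:01 UTC.
Add 10 hours and 25 minutes leg 3 → 19:26 UTC.
Brisbane is UTC+10:00, so local arrival = 19:26 + 10:00 = 05:26 on Jan 20.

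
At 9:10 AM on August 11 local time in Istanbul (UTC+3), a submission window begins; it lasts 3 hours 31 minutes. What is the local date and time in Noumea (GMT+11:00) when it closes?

Convert start to UTC: 9:10 AM − 3:00 = 6:10 AM UTC on Aug 11.
Add 3 hours and 31 minutes duration → 9:41 AM UTC.
Noumea is UTC+11:00, so local end time = 9:41 AM + 11:00 = 8:41 PM on Aug 11.

8:41 PM on Aug 11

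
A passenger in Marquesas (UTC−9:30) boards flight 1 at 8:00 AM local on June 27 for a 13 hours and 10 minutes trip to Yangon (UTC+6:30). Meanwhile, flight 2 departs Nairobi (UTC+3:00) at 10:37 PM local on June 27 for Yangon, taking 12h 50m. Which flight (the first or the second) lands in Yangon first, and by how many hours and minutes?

the first, by 1 hour 47 minutes

Flight 1 in UTC: 8:00 AM + 9:30 = 5:30 PM on Jun 27.
+13 hours and 10 minutes → arrive 6:40 AM UTC on Jun 28.
Flight 2 in UTC: 10:37 PM − 3:00 = 7:37 PM on Jun 27.
+12 hours and 50 minutes → arrive 8:27 AM UTC on Jun 28.
Flight 1 lands earlier by 1 hour 47 minutes.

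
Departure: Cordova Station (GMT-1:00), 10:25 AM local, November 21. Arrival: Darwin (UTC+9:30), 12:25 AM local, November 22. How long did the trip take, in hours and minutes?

3 hours 30 minutes

Departure in UTC: 10:25 AM + 1:00 = 11:25 AM on Nov 21.
Arrival in UTC: 12:25 AM − 9:30 = 2:55 PM on Nov 21.
Elapsed = 2:55 PM − 11:25 AM = 3 hours 30 minutes.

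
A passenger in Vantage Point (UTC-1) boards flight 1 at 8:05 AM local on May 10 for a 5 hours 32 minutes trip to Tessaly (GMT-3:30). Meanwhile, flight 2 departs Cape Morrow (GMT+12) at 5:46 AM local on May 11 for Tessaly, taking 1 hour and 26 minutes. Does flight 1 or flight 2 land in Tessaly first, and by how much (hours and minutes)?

Flight 1 in UTC: 8:05 AM + 1:00 = 9:05 AM on May 10.
+5 hours 32 minutes → arrive 2:37 PM UTC on May 10.
Flight 2 in UTC: 5:46 AM − 12:00 = 5:46 PM on May 10.
+1 hour 26 minutes → arrive 7:12 PM UTC on May 10.
Flight 1 lands earlier by 4 hours 35 minutes.

the first, by 4 hours 35 minutes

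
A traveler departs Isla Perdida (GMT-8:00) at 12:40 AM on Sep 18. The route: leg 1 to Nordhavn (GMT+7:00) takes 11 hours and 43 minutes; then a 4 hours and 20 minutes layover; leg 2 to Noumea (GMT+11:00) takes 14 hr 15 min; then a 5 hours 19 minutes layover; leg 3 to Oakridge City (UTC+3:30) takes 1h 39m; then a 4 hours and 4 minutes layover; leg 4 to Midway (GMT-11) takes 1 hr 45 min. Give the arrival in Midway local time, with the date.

4:45 PM on September 19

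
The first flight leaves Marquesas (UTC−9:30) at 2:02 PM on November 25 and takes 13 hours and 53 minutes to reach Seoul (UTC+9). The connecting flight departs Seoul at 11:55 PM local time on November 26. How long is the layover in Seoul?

1 hour 30 minutes

Convert departure to UTC: 2:02 PM + 9:30 = 11:32 PM UTC on Nov 25.
Add 13 hours and 53 minutes flight time → 1:25 PM UTC (Nov 26).
Seoul is UTC+9:00, so local arrival = 1:25 PM + 9:00 = 10:25 PM on Nov 26.
Layover = 11:55 PM − 10:25 PM = 1 hour 30 minutes.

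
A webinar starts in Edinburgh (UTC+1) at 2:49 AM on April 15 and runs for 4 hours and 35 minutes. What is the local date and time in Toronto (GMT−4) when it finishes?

Convert start to UTC: 2:49 AM − 1:00 = 1:49 AM UTC on Apr 15.
Add 4 hours 35 minutes duration → 6:24 AM UTC.
Toronto is UTC−4:00, so local end time = 6:24 AM − 4:00 = 2:24 AM on Apr 15.

2:24 AM on April 15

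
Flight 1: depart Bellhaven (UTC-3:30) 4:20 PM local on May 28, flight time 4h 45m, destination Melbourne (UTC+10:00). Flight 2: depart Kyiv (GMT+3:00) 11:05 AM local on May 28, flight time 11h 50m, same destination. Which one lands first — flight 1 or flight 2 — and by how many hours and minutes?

Flight 1 in UTC: 4:20 PM + 3:30 = 7:50 PM on May 28.
+4 hours 45 minutes → arrive 12:35 AM UTC on May 29.
Flight 2 in UTC: 11:05 AM − 3:00 = 8:05 AM on May 28.
+11 hours and 50 minutes → arrive 7:55 PM UTC on May 28.
Flight 2 lands earlier by 4 hours 40 minutes.

the second, by 4 hours 40 minutes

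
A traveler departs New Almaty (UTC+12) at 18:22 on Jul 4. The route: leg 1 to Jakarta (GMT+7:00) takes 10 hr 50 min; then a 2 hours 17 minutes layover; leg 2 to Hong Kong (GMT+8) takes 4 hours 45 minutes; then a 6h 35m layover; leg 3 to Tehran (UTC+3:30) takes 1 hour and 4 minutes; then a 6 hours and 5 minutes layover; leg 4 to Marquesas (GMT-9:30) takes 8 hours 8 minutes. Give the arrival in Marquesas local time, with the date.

Convert departure to UTC: 18:22 − 12:00 = 06:22 UTC on Jul 4.
Add 10 hours and 50 minutes leg 1 → 17:12 UTC.
Add 2 hours and 17 minutes layover in Jakarta → 19:29 UTC.
Add 4 hours 45 minutes leg 2 → 00:14 UTC (Jul 5).
Add 6 hours 35 minutes layover in Hong Kong → 06:49 UTC.
Add 1 hour and 4 minutes leg 3 → 07:53 UTC.
Add 6 hours 5 minutes layover in Tehran → 13:58 UTC.
Add 8 hours 8 minutes leg 4 → 22:06 UTC.
Marquesas is UTC−9:30, so local arrival = 22:06 − 9:30 = 12:36 on Jul 5.

12:36 on July 5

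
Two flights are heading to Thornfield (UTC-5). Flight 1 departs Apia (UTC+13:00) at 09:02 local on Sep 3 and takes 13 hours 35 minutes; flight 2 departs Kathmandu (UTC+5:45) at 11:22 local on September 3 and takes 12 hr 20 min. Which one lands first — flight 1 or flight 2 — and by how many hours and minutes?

the first, by 8 hours 20 minutes

Flight 1 in UTC: 09:02 − 13:00 = 20:02 on Sep 2.
+13 hours and 35 minutes → arrive 09:37 UTC on Sep 3.
Flight 2 in UTC: 11:22 − 5:45 = 05:37 on Sep 3.
+12 hours 20 minutes → arrive 17:57 UTC on Sep 3.
Flight 1 lands earlier by 8 hours 20 minutes.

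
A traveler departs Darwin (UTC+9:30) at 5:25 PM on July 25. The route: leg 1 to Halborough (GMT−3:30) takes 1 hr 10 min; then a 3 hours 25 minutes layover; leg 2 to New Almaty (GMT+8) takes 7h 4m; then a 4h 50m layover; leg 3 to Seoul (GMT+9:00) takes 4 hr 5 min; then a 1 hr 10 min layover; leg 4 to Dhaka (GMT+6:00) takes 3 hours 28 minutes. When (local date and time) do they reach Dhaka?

3:07 PM on Jul 26

Convert departure to UTC: 5:25 PM − 9:30 = 7:55 AM UTC on Jul 25.
Add 1 hour and 10 minutes leg 1 → 9:05 AM UTC.
Add 3 hours 25 minutes layover in Halborough → 12:30 PM UTC.
Add 7 hours 4 minutes leg 2 → 7:34 PM UTC.
Add 4 hours 50 minutes layover in New Almaty → 12:24 AM UTC (Jul 26).
Add 4 hours 5 minutes leg 3 → 4:29 AM UTC.
Add 1 hour and 10 minutes layover in Seoul → 5:39 AM UTC.
Add 3 hours 28 minutes leg 4 → 9:07 AM UTC.
Dhaka is UTC+6:00, so local arrival = 9:07 AM + 6:00 = 3:07 PM on Jul 26.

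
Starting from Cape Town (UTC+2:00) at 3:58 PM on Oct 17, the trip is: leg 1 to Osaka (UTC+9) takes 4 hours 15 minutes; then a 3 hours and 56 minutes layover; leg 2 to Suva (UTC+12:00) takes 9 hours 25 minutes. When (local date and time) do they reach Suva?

7:34 PM on October 18

Convert departure to UTC: 3:58 PM − 2:00 = 1:58 PM UTC on Oct 17.
Add 4 hours 15 minutes leg 1 → 6:13 PM UTC.
Add 3 hours and 56 minutes layover in Osaka → 10:09 PM UTC.
Add 9 hours and 25 minutes leg 2 → 7:34 AM UTC (Oct 18).
Suva is UTC+12:00, so local arrival = 7:34 AM + 12:00 = 7:34 PM on Oct 18.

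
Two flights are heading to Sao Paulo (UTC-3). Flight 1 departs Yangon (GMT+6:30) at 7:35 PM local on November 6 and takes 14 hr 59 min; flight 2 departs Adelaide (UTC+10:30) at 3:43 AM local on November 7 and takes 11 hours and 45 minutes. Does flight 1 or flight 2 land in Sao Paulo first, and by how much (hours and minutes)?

Flight 1 in UTC: 7:35 PM − 6:30 = 1:05 PM on Nov 6.
+14 hours and 59 minutes → arrive 4:04 AM UTC on Nov 7.
Flight 2 in UTC: 3:43 AM − 10:30 = 5:13 PM on Nov 6.
+11 hours 45 minutes → arrive 4:58 AM UTC on Nov 7.
Flight 1 lands earlier by 54 minutes.

the first, by 54 minutes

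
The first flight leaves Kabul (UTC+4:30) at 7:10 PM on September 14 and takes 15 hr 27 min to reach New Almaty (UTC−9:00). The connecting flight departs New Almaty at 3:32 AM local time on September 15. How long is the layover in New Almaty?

6 hours 25 minutes

Convert departure to UTC: 7:10 PM − 4:30 = 2:40 PM UTC on Sep 14.
Add 15 hours 27 minutes flight time → 6:07 AM UTC (Sep 15).
New Almaty is UTC−9:00, so local arrival = 6:07 AM − 9:00 = 9:07 PM on Sep 14.
Layover = 3:32 AM − 9:07 PM (+1 day) = 6 hours 25 minutes.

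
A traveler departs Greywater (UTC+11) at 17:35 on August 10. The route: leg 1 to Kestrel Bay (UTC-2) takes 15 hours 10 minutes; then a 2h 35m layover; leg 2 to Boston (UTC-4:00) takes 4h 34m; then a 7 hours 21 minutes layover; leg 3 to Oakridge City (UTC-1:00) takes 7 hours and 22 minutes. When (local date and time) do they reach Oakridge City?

18:37 on August 11

Convert departure to UTC: 17:35 − 11:00 = 06:35 UTC on Aug 10.
Add 15 hours and 10 minutes leg 1 → 21:45 UTC.
Add 2 hours 35 minutes layover in Kestrel Bay → 00:20 UTC (Aug 11).
Add 4 hours 34 minutes leg 2 → 04:54 UTC.
Add 7 hours and 21 minutes layover in Boston → 12:15 UTC.
Add 7 hours 22 minutes leg 3 → 19:37 UTC.
Oakridge City is UTC−1:00, so local arrival = 19:37 − 1:00 = 18:37 on Aug 11.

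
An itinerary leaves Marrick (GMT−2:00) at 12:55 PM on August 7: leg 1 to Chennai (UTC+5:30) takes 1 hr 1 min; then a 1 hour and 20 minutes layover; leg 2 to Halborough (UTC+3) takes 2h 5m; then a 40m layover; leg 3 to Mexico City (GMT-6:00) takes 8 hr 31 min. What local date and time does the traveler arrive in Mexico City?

10:32 PM on August 7

Convert departure to UTC: 12:55 PM + 2:00 = 2:55 PM UTC on Aug 7.
Add 1 hour and 1 minute leg 1 → 3:56 PM UTC.
Add 1 hour 20 minutes layover in Chennai → 5:16 PM UTC.
Add 2 hours 5 minutes leg 2 → 7:21 PM UTC.
Add 40 minutes layover in Halborough → 8:01 PM UTC.
Add 8 hours 31 minutes leg 3 → 4:32 AM UTC (Aug 8).
Mexico City is UTC−6:00, so local arrival = 4:32 AM − 6:00 = 10:32 PM on Aug 7.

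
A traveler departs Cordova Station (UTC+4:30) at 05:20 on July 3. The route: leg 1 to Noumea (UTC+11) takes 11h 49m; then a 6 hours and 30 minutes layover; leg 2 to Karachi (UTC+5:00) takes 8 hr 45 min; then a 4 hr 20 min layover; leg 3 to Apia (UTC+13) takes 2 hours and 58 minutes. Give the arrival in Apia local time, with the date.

00:12 on July 5

Convert departure to UTC: 05:20 − 4:30 = 00:50 UTC on Jul 3.
Add 11 hours and 49 minutes leg 1 → 12:39 UTC.
Add 6 hours and 30 minutes layover in Noumea → 19:09 UTC.
Add 8 hours and 45 minutes leg 2 → 03:54 UTC (Jul 4).
Add 4 hours 20 minutes layover in Karachi → 08:14 UTC.
Add 2 hours 58 minutes leg 3 → 11:12 UTC.
Apia is UTC+13:00, so local arrival = 11:12 + 13:00 = 00:12 on Jul 5.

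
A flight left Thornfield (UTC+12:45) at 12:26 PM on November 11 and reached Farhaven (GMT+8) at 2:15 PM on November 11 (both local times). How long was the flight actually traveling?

Departure in UTC: 12:26 PM − 12:45 = 11:41 PM on Nov 10.
Arrival in UTC: 2:15 PM − 8:00 = 6:15 AM on Nov 11.
Elapsed = 6:15 AM − 11:41 PM (+1 day) = 6 hours 34 minutes.

6 hours 34 minutes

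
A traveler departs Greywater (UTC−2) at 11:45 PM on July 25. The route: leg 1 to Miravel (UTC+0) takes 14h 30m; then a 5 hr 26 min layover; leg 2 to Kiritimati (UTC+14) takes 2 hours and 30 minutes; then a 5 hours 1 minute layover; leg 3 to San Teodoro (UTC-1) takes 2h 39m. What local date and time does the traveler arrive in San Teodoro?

6:51 AM on Jul 27

Convert departure to UTC: 11:45 PM + 2:00 = 1:45 AM UTC on Jul 26.
Add 14 hours and 30 minutes leg 1 → 4:15 PM UTC.
Add 5 hours 26 minutes layover in Miravel → 9:41 PM UTC.
Add 2 hours 30 minutes leg 2 → 12:11 AM UTC (Jul 27).
Add 5 hours and 1 minute layover in Kiritimati → 5:12 AM UTC.
Add 2 hours 39 minutes leg 3 → 7:51 AM UTC.
San Teodoro is UTC−1:00, so local arrival = 7:51 AM − 1:00 = 6:51 AM on Jul 27.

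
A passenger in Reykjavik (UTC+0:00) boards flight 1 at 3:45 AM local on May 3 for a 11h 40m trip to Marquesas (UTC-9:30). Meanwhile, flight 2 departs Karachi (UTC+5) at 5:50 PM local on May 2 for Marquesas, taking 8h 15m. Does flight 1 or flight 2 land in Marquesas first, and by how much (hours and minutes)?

Flight 1 departs at 3:45 AM UTC (May 3).
+11 hours 40 minutes → arrive 3:25 PM UTC on May 3.
Flight 2 in UTC: 5:50 PM − 5:00 = 12:50 PM on May 2.
+8 hours and 15 minutes → arrive 9:05 PM UTC on May 2.
Flight 2 lands earlier by 18 hours 20 minutes.

the second, by 18 hours 20 minutes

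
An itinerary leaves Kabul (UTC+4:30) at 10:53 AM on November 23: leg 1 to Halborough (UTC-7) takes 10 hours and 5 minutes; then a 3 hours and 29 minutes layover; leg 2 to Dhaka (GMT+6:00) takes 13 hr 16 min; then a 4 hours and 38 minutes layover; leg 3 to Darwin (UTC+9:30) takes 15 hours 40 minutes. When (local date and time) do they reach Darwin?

Convert departure to UTC: 10:53 AM − 4:30 = 6:23 AM UTC on Nov 23.
Add 10 hours 5 minutes leg 1 → 4:28 PM UTC.
Add 3 hours and 29 minutes layover in Halborough → 7:57 PM UTC.
Add 13 hours 16 minutes leg 2 → 9:13 AM UTC (Nov 24).
Add 4 hours and 38 minutes layover in Dhaka → 1:51 PM UTC.
Add 15 hours and 40 minutes leg 3 → 5:31 AM UTC (Nov 25).
Darwin is UTC+9:30, so local arrival = 5:31 AM + 9:30 = 3:01 PM on Nov 25.

3:01 PM on November 25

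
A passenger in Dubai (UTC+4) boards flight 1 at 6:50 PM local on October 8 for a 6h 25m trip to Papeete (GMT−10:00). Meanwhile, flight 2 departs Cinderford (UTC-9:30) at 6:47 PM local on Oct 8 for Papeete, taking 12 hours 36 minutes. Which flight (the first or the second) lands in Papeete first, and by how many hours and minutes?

the first, by 19 hours 38 minutes

Flight 1 in UTC: 6:50 PM − 4:00 = 2:50 PM on Oct 8.
+6 hours and 25 minutes → arrive 9:15 PM UTC on Oct 8.
Flight 2 in UTC: 6:47 PM + 9:30 = 4:17 AM on Oct 9.
+12 hours 36 minutes → arrive 4:53 PM UTC on Oct 9.
Flight 1 lands earlier by 19 hours 38 minutes.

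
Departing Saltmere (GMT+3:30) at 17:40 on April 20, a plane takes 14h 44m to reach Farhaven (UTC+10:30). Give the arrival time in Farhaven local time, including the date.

15:24 on April 21

Convert departure to UTC: 17:40 − 3:30 = 14:10 UTC on Apr 20.
Add 14 hours 44 minutes travel time → 04:54 UTC (Apr 21).
Farhaven is UTC+10:30, so local arrival = 04:54 + 10:30 = 15:24 on Apr 21.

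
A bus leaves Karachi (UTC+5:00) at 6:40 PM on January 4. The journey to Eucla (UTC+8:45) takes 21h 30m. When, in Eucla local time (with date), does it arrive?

Eucla is 3:45 ahead of Karachi.
After 21 hours 30 minutes it is 4:10 PM (Jan 5) in Karachi.
Shift by the zone difference: 4:10 PM + 3:45 = 7:55 PM on Jan 5 in Eucla.

7:55 PM on January 5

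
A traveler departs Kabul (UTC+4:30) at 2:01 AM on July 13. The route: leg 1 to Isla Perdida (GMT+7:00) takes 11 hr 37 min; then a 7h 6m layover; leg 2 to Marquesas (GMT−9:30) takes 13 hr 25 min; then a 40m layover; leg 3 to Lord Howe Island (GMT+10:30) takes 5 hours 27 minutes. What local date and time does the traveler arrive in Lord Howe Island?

Convert departure to UTC: 2:01 AM − 4:30 = 9:31 PM UTC on Jul 12.
Add 11 hours 37 minutes leg 1 → 9:08 AM UTC (Jul 13).
Add 7 hours 6 minutes layover in Isla Perdida → 4:14 PM UTC.
Add 13 hours and 25 minutes leg 2 → 5:39 AM UTC (Jul 14).
Add 40 minutes layover in Marquesas → 6:19 AM UTC.
Add 5 hours 27 minutes leg 3 → 11:46 AM UTC.
Lord Howe Island is UTC+10:30, so local arrival = 11:46 AM + 10:30 = 10:16 PM on Jul 14.

10:16 PM on July 14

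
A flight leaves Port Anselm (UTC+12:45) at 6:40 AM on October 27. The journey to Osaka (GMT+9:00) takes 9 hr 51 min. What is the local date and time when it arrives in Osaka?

Convert departure to UTC: 6:40 AM − 12:45 = 5:55 PM UTC on Oct 26.
Add 9 hours and 51 minutes travel time → 3:46 AM UTC (Oct 27).
Osaka is UTC+9:00, so local arrival = 3:46 AM + 9:00 = 12:46 PM on Oct 27.

12:46 PM on Oct 27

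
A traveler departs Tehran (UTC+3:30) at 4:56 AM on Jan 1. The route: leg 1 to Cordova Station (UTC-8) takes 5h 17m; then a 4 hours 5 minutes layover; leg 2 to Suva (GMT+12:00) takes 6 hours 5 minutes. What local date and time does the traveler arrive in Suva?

Convert departure to UTC: 4:56 AM − 3:30 = 1:26 AM UTC on Jan 1.
Add 5 hours 17 minutes leg 1 → 6:43 AM UTC.
Add 4 hours 5 minutes layover in Cordova Station → 10:48 AM UTC.
Add 6 hours and 5 minutes leg 2 → 4:53 PM UTC.
Suva is UTC+12:00, so local arrival = 4:53 PM + 12:00 = 4:53 AM on Jan 2.

4:53 AM on January 2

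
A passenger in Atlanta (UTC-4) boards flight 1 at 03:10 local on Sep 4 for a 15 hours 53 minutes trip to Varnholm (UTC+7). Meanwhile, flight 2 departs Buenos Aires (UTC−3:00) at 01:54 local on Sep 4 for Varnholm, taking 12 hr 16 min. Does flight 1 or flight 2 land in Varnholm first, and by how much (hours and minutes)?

Flight 1 in UTC: 03:10 + 4:00 = 07:10 on Sep 4.
+15 hours 53 minutes → arrive 23:03 UTC on Sep 4.
Flight 2 in UTC: 01:54 + 3:00 = 04:54 on Sep 4.
+12 hours 16 minutes → arrive 17:10 UTC on Sep 4.
Flight 2 lands earlier by 5 hours 53 minutes.

the second, by 5 hours 53 minutes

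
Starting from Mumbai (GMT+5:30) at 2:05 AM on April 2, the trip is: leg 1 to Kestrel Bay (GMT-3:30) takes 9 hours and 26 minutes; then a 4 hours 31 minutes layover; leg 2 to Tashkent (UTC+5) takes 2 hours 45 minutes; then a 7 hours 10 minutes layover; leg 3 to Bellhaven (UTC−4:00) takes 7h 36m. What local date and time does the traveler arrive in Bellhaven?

12:03 AM on April 3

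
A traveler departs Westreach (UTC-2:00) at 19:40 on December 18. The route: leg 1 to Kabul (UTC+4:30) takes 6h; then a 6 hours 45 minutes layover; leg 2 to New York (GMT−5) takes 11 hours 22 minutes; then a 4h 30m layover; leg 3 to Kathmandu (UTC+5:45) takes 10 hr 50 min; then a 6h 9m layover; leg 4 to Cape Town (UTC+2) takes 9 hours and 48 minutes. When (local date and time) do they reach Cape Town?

07:04 on December 21

Convert departure to UTC: 19:40 + 2:00 = 21:40 UTC on Dec 18.
Add 6 hours leg 1 → 03:40 UTC (Dec 19).
Add 6 hours and 45 minutes layover in Kabul → 10:25 UTC.
Add 11 hours and 22 minutes leg 2 → 21:47 UTC.
Add 4 hours 30 minutes layover in New York → 02:17 UTC (Dec 20).
Add 10 hours and 50 minutes leg 3 → 13:07 UTC.
Add 6 hours 9 minutes layover in Kathmandu → 19:16 UTC.
Add 9 hours 48 minutes leg 4 → 05:04 UTC (Dec 21).
Cape Town is UTC+2:00, so local arrival = 05:04 + 2:00 = 07:04 on Dec 21.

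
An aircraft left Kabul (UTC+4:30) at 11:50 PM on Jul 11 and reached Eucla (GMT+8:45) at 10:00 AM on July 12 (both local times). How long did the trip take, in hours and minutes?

5 hours 55 minutes

Departure in UTC: 11:50 PM − 4:30 = 7:20 PM on Jul 11.
Arrival in UTC: 10:00 AM − 8:45 = 1:15 AM on Jul 12.
Elapsed = 1:15 AM − 7:20 PM (+1 day) = 5 hours 55 minutes.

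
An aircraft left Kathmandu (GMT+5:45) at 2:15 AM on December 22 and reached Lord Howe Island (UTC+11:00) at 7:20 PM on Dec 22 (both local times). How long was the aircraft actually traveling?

11 hours 50 minutes

Departure in UTC: 2:15 AM − 5:45 = 8:30 PM on Dec 21.
Arrival in UTC: 7:20 PM − 11:00 = 8:20 AM on Dec 22.
Elapsed = 8:20 AM − 8:30 PM (+1 day) = 11 hours 50 minutes.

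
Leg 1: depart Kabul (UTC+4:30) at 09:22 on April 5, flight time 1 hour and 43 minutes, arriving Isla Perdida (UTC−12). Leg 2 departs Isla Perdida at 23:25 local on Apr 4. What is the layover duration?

4 hours 50 minutes

Convert departure to UTC: 09:22 − 4:30 = 04:52 UTC on Apr 5.
Add 1 hour 43 minutes flight time → 06:35 UTC.
Isla Perdida is UTC−12:00, so local arrival = 06:35 − 12:00 = 18:35 on Apr 4.
Layover = 23:25 − 18:35 = 4 hours 50 minutes.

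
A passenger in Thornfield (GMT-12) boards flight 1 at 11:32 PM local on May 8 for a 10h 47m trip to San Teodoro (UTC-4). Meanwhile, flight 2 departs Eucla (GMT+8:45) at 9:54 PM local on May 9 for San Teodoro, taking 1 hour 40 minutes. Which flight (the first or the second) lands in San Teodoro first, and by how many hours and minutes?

Flight 1 in UTC: 11:32 PM + 12:00 = 11:32 AM on May 9.
+10 hours and 47 minutes → arrive 10:19 PM UTC on May 9.
Flight 2 in UTC: 9:54 PM − 8:45 = 1:09 PM on May 9.
+1 hour 40 minutes → arrive 2:49 PM UTC on May 9.
Flight 2 lands earlier by 7 hours 30 minutes.

the second, by 7 hours 30 minutes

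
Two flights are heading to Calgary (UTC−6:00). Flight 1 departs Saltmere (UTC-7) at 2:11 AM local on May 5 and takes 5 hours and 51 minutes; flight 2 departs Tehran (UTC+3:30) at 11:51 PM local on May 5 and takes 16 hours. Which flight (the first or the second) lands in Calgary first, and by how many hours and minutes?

Flight 1 in UTC: 2:11 AM + 7:00 = 9:11 AM on May 5.
+5 hours and 51 minutes → arrive 3:02 PM UTC on May 5.
Flight 2 in UTC: 11:51 PM − 3:30 = 8:21 PM on May 5.
+16 hours → arrive 12:21 PM UTC on May 6.
Flight 1 lands earlier by 21 hours 19 minutes.

the first, by 21 hours 19 minutes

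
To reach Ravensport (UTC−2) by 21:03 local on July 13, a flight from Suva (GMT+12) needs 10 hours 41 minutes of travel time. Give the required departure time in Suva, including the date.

00:22 on July 14

Target arrival in UTC: 21:03 + 2:00 = 23:03 on Jul 13.
Subtract 10 hours 41 minutes → departure 12:22 UTC on Jul 13.
Suva is UTC+12:00: 12:22 + 12:00 = 00:22 on Jul 14.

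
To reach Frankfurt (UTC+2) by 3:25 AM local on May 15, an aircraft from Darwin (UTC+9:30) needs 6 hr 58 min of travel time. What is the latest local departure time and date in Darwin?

3:57 AM on May 15

Target arrival in UTC: 3:25 AM − 2:00 = 1:25 AM on May 15.
Subtract 6 hours and 58 minutes → departure 6:27 PM UTC on May 14.
Darwin is UTC+9:30: 6:27 PM + 9:30 = 3:57 AM on May 15.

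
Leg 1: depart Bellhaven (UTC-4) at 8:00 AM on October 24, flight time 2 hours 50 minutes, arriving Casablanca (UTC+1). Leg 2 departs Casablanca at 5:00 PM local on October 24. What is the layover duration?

Convert departure to UTC: 8:00 AM + 4:00 = 12:00 PM UTC on Oct 24.
Add 2 hours 50 minutes flight time → 2:50 PM UTC.
Casablanca is UTC+1:00, so local arrival = 2:50 PM + 1:00 = 3:50 PM on Oct 24.
Layover = 5:00 PM − 3:50 PM = 1 hour 10 minutes.

1 hour 10 minutes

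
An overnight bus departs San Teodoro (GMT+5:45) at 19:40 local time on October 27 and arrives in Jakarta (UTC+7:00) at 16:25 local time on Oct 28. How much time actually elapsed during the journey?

Departure in UTC: 19:40 − 5:45 = 13:55 on Oct 27.
Arrival in UTC: 16:25 − 7:00 = 09:25 on Oct 28.
Elapsed = 09:25 − 13:55 (+1 day) = 19 hours 30 minutes.

19 hours 30 minutes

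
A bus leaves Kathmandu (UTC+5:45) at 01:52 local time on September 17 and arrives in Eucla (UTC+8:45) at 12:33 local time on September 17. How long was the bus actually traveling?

7 hours 41 minutes

Departure in UTC: 01:52 − 5:45 = 20:07 on Sep 16.
Arrival in UTC: 12:33 − 8:45 = 03:48 on Sep 17.
Elapsed = 03:48 − 20:07 (+1 day) = 7 hours 41 minutes.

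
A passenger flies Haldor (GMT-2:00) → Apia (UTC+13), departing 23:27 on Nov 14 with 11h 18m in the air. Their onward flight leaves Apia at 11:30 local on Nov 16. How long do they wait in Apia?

Convert departure to UTC: 23:27 + 2:00 = 01:27 UTC on Nov 15.
Add 11 hours and 18 minutes flight time → 12:45 UTC.
Apia is UTC+13:00, so local arrival = 12:45 + 13:00 = 01:45 on Nov 16.
Layover = 11:30 − 01:45 = 9 hours 45 minutes.

9 hours 45 minutes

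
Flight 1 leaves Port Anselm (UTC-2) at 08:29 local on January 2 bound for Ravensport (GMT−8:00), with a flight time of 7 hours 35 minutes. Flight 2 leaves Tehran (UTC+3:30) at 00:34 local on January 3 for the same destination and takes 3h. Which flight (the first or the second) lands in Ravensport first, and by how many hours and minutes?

Flight 1 in UTC: 08:29 + 2:00 = 10:29 on Jan 2.
+7 hours 35 minutes → arrive 18:04 UTC on Jan 2.
Flight 2 in UTC: 00:34 − 3:30 = 21:04 on Jan 2.
+3 hours → arrive 00:04 UTC on Jan 3.
Flight 1 lands earlier by 6 hours.

the first, by 6 hours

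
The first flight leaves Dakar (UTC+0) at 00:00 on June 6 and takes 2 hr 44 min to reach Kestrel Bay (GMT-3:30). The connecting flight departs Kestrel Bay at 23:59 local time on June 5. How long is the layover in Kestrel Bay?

Dakar is at UTC+0, so departure is already 00:00 UTC on Jun 6.
Add 2 hours and 44 minutes flight time → 02:44 UTC.
Kestrel Bay is UTC−3:30, so local arrival = 02:44 − 3:30 = 23:14 on Jun 5.
Layover = 23:59 − 23:14 = 45 minutes.

45 minutes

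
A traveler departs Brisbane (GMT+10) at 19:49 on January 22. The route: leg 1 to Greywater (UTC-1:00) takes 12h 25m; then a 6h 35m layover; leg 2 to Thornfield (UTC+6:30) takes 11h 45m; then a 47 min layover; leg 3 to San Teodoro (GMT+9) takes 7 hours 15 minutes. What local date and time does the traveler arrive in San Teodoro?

Convert departure to UTC: 19:49 − 10:00 = 09:49 UTC on Jan 22.
Add 12 hours and 25 minutes leg 1 → 22:14 UTC.
Add 6 hours and 35 minutes layover in Greywater → 04:49 UTC (Jan 23).
Add 11 hours and 45 minutes leg 2 → 16:34 UTC.
Add 47 minutes layover in Thornfield → 17:21 UTC.
Add 7 hours 15 minutes leg 3 → 00:36 UTC (Jan 24).
San Teodoro is UTC+9:00, so local arrival = 00:36 + 9:00 = 09:36 on Jan 24.

09:36 on Jan 24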